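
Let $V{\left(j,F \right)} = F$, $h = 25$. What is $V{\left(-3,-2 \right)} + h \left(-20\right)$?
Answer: $-502$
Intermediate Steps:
$V{\left(-3,-2 \right)} + h \left(-20\right) = -2 + 25 \left(-20\right) = -2 - 500 = -502$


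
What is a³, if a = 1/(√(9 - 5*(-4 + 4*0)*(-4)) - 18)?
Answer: -(18 + I*√71)³/61629875 ≈ -3.2419e-5 - 0.00012319*I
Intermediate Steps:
a = 1/(-18 + I*√71) (a = 1/(√(9 - 5*(-4 + 0)*(-4)) - 18) = 1/(√(9 - 5*(-4)*(-4)) - 18) = 1/(√(9 + 20*(-4)) - 18) = 1/(√(9 - 80) - 18) = 1/(√(-71) - 18) = 1/(I*√71 - 18) = 1/(-18 + I*√71) ≈ -0.04557 - 0.021332*I)
a³ = (-18/395 - I*√71/395)³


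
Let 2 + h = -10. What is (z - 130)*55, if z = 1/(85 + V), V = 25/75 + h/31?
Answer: -11295977/1580 ≈ -7149.4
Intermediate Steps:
h = -12 (h = -2 - 10 = -12)
V = -5/93 (V = 25/75 - 12/31 = 25*(1/75) - 12*1/31 = 1/3 - 12/31 = -5/93 ≈ -0.053763)
z = 93/7900 (z = 1/(85 - 5/93) = 1/(7900/93) = 93/7900 ≈ 0.011772)
(z - 130)*55 = (93/7900 - 130)*55 = -1026907/7900*55 = -11295977/1580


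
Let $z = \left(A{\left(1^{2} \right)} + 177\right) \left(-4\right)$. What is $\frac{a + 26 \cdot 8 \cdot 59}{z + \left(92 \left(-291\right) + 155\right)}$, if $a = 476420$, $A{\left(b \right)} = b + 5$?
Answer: $- \frac{488692}{27349} \approx -17.869$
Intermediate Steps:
$A{\left(b \right)} = 5 + b$
$z = -732$ ($z = \left(\left(5 + 1^{2}\right) + 177\right) \left(-4\right) = \left(\left(5 + 1\right) + 177\right) \left(-4\right) = \left(6 + 177\right) \left(-4\right) = 183 \left(-4\right) = -732$)
$\frac{a + 26 \cdot 8 \cdot 59}{z + \left(92 \left(-291\right) + 155\right)} = \frac{476420 + 26 \cdot 8 \cdot 59}{-732 + \left(92 \left(-291\right) + 155\right)} = \frac{476420 + 208 \cdot 59}{-732 + \left(-26772 + 155\right)} = \frac{476420 + 12272}{-732 - 26617} = \frac{488692}{-27349} = 488692 \left(- \frac{1}{27349}\right) = - \frac{488692}{27349}$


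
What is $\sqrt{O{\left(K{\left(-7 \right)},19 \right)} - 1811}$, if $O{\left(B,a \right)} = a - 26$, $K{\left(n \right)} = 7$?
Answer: $3 i \sqrt{202} \approx 42.638 i$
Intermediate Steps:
$O{\left(B,a \right)} = -26 + a$
$\sqrt{O{\left(K{\left(-7 \right)},19 \right)} - 1811} = \sqrt{\left(-26 + 19\right) - 1811} = \sqrt{-7 - 1811} = \sqrt{-1818} = 3 i \sqrt{202}$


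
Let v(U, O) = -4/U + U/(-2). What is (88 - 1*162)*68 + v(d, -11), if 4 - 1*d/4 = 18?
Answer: -70055/14 ≈ -5003.9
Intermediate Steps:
d = -56 (d = 16 - 4*18 = 16 - 72 = -56)
v(U, O) = -4/U - U/2 (v(U, O) = -4/U + U*(-1/2) = -4/U - U/2)
(88 - 1*162)*68 + v(d, -11) = (88 - 1*162)*68 + (-4/(-56) - 1/2*(-56)) = (88 - 162)*68 + (-4*(-1/56) + 28) = -74*68 + (1/14 + 28) = -5032 + 393/14 = -70055/14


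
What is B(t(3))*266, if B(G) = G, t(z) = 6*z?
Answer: 4788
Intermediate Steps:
B(t(3))*266 = (6*3)*266 = 18*266 = 4788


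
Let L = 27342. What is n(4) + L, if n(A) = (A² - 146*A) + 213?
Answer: 26987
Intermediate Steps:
n(A) = 213 + A² - 146*A
n(4) + L = (213 + 4² - 146*4) + 27342 = (213 + 16 - 584) + 27342 = -355 + 27342 = 26987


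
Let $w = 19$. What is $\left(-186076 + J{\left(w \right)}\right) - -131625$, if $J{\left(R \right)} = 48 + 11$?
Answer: $-54392$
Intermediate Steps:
$J{\left(R \right)} = 59$
$\left(-186076 + J{\left(w \right)}\right) - -131625 = \left(-186076 + 59\right) - -131625 = -186017 + 131625 = -54392$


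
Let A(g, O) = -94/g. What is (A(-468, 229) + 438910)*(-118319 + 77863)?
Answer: -159808959772/9 ≈ -1.7757e+10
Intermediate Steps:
(A(-468, 229) + 438910)*(-118319 + 77863) = (-94/(-468) + 438910)*(-118319 + 77863) = (-94*(-1/468) + 438910)*(-40456) = (47/234 + 438910)*(-40456) = (102704987/234)*(-40456) = -159808959772/9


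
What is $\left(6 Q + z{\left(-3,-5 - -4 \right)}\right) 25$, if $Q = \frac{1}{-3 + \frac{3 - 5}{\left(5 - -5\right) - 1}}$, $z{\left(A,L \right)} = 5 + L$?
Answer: $\frac{1550}{29} \approx 53.448$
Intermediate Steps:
$Q = - \frac{9}{29}$ ($Q = \frac{1}{-3 - \frac{2}{\left(5 + 5\right) - 1}} = \frac{1}{-3 - \frac{2}{10 - 1}} = \frac{1}{-3 - \frac{2}{9}} = \frac{1}{- \frac{29}{9}} = - \frac{9}{29} \approx -0.31034$)
$\left(6 Q + z{\left(-3,-5 - -4 \right)}\right) 25 = \left(6 \left(- \frac{9}{29}\right) + \left(5 - 1\right)\right) 25 = \left(- \frac{54}{29} + \left(5 + \left(-5 + 4\right)\right)\right) 25 = \left(- \frac{54}{29} + \left(5 - 1\right)\right) 25 = \left(- \frac{54}{29} + 4\right) 25 = \frac{62}{29} \cdot 25 = \frac{1550}{29}$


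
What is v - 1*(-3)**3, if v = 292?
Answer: 319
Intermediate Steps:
v - 1*(-3)**3 = 292 - 1*(-3)**3 = 292 - 1*(-27) = 292 + 27 = 319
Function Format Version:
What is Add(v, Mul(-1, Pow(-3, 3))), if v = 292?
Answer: 319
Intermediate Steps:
Add(v, Mul(-1, Pow(-3, 3))) = Add(292, Mul(-1, Pow(-3, 3))) = Add(292, Mul(-1, -27)) = Add(292, 27) = 319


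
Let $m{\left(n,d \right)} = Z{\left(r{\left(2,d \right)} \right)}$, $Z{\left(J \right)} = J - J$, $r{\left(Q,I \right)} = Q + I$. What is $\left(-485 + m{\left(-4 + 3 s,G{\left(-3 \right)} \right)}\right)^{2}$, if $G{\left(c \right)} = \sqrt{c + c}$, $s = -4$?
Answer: $235225$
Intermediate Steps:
$r{\left(Q,I \right)} = I + Q$
$G{\left(c \right)} = \sqrt{2} \sqrt{c}$ ($G{\left(c \right)} = \sqrt{2 c} = \sqrt{2} \sqrt{c}$)
$Z{\left(J \right)} = 0$
$m{\left(n,d \right)} = 0$
$\left(-485 + m{\left(-4 + 3 s,G{\left(-3 \right)} \right)}\right)^{2} = \left(-485 + 0\right)^{2} = \left(-485\right)^{2} = 235225$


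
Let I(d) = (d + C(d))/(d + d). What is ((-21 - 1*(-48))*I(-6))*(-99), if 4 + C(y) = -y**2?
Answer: -20493/2 ≈ -10247.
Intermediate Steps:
C(y) = -4 - y**2
I(d) = (-4 + d - d**2)/(2*d) (I(d) = (d + (-4 - d**2))/(d + d) = (-4 + d - d**2)/((2*d)) = (-4 + d - d**2)*(1/(2*d)) = (-4 + d - d**2)/(2*d))
((-21 - 1*(-48))*I(-6))*(-99) = ((-21 - 1*(-48))*((1/2)*(-4 - 6 - 1*(-6)**2)/(-6)))*(-99) = ((-21 + 48)*((1/2)*(-1/6)*(-4 - 6 - 1*36)))*(-99) = (27*((1/2)*(-1/6)*(-4 - 6 - 36)))*(-99) = (27*((1/2)*(-1/6)*(-46)))*(-99) = (27*(23/6))*(-99) = (207/2)*(-99) = -20493/2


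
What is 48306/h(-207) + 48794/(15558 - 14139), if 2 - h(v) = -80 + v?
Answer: 82647680/410091 ≈ 201.53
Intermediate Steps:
h(v) = 82 - v (h(v) = 2 - (-80 + v) = 2 + (80 - v) = 82 - v)
48306/h(-207) + 48794/(15558 - 14139) = 48306/(82 - 1*(-207)) + 48794/(15558 - 14139) = 48306/(82 + 207) + 48794/1419 = 48306/289 + 48794*(1/1419) = 48306*(1/289) + 48794/1419 = 48306/289 + 48794/1419 = 82647680/410091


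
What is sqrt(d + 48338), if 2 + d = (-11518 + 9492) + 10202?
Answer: 8*sqrt(883) ≈ 237.72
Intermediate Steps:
d = 8174 (d = -2 + ((-11518 + 9492) + 10202) = -2 + (-2026 + 10202) = -2 + 8176 = 8174)
sqrt(d + 48338) = sqrt(8174 + 48338) = sqrt(56512) = 8*sqrt(883)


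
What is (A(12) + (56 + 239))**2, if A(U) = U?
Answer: 94249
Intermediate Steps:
(A(12) + (56 + 239))**2 = (12 + (56 + 239))**2 = (12 + 295)**2 = 307**2 = 94249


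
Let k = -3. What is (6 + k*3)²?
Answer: 9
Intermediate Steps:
(6 + k*3)² = (6 - 3*3)² = (6 - 9)² = (-3)² = 9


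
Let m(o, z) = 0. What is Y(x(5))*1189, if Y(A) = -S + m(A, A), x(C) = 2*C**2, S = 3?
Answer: -3567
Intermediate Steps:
Y(A) = -3 (Y(A) = -1*3 + 0 = -3 + 0 = -3)
Y(x(5))*1189 = -3*1189 = -3567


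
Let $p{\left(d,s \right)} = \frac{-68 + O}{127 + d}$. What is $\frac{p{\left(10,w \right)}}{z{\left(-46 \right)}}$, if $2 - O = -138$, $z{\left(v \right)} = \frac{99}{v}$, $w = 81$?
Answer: $- \frac{368}{1507} \approx -0.24419$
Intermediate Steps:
$O = 140$ ($O = 2 - -138 = 2 + 138 = 140$)
$p{\left(d,s \right)} = \frac{72}{127 + d}$ ($p{\left(d,s \right)} = \frac{-68 + 140}{127 + d} = \frac{72}{127 + d}$)
$\frac{p{\left(10,w \right)}}{z{\left(-46 \right)}} = \frac{72 \frac{1}{127 + 10}}{99 \frac{1}{-46}} = \frac{72 \cdot \frac{1}{137}}{99 \left(- \frac{1}{46}\right)} = \frac{72 \cdot \frac{1}{137}}{- \frac{99}{46}} = \frac{72}{137} \left(- \frac{46}{99}\right) = - \frac{368}{1507}$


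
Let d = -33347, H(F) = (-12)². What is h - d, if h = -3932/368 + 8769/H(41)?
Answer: 36870521/1104 ≈ 33397.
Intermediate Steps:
H(F) = 144
h = 55433/1104 (h = -3932/368 + 8769/144 = -3932*1/368 + 8769*(1/144) = -983/92 + 2923/48 = 55433/1104 ≈ 50.211)
h - d = 55433/1104 - 1*(-33347) = 55433/1104 + 33347 = 36870521/1104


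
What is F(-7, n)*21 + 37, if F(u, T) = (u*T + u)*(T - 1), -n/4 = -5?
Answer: -58616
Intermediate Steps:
n = 20 (n = -4*(-5) = 20)
F(u, T) = (-1 + T)*(u + T*u) (F(u, T) = (T*u + u)*(-1 + T) = (u + T*u)*(-1 + T) = (-1 + T)*(u + T*u))
F(-7, n)*21 + 37 = -7*(-1 + 20**2)*21 + 37 = -7*(-1 + 400)*21 + 37 = -7*399*21 + 37 = -2793*21 + 37 = -58653 + 37 = -58616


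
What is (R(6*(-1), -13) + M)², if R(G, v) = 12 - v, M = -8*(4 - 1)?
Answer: 1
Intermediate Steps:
M = -24 (M = -8*3 = -24)
(R(6*(-1), -13) + M)² = ((12 - 1*(-13)) - 24)² = ((12 + 13) - 24)² = (25 - 24)² = 1² = 1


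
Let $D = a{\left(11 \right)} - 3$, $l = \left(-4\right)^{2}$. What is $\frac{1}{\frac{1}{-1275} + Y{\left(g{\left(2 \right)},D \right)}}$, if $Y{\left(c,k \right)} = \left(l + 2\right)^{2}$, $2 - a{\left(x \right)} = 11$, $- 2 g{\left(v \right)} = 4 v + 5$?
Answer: $\frac{1275}{413099} \approx 0.0030864$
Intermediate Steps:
$l = 16$
$g{\left(v \right)} = - \frac{5}{2} - 2 v$ ($g{\left(v \right)} = - \frac{4 v + 5}{2} = - \frac{5 + 4 v}{2} = - \frac{5}{2} - 2 v$)
$a{\left(x \right)} = -9$ ($a{\left(x \right)} = 2 - 11 = -9$)
$D = -12$ ($D = -9 - 3 = -12$)
$Y{\left(c,k \right)} = 324$ ($Y{\left(c,k \right)} = \left(16 + 2\right)^{2} = 18^{2} = 324$)
$\frac{1}{\frac{1}{-1275} + Y{\left(g{\left(2 \right)},D \right)}} = \frac{1}{\frac{1}{-1275} + 324} = \frac{1}{- \frac{1}{1275} + 324} = \frac{1}{\frac{413099}{1275}} = \frac{1275}{413099}$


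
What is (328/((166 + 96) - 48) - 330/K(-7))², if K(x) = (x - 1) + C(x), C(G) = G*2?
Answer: 3129361/11449 ≈ 273.33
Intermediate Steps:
C(G) = 2*G
K(x) = -1 + 3*x (K(x) = (x - 1) + 2*x = (-1 + x) + 2*x = -1 + 3*x)
(328/((166 + 96) - 48) - 330/K(-7))² = (328/((166 + 96) - 48) - 330/(-1 + 3*(-7)))² = (328/(262 - 48) - 330/(-1 - 21))² = (328/214 - 330/(-22))² = (328*(1/214) - 330*(-1/22))² = (164/107 + 15)² = (1769/107)² = 3129361/11449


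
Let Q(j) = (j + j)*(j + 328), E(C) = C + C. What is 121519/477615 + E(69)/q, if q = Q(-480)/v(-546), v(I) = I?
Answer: -304254709/1161559680 ≈ -0.26194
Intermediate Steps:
E(C) = 2*C
Q(j) = 2*j*(328 + j) (Q(j) = (2*j)*(328 + j) = 2*j*(328 + j))
q = -24320/91 (q = (2*(-480)*(328 - 480))/(-546) = (2*(-480)*(-152))*(-1/546) = 145920*(-1/546) = -24320/91 ≈ -267.25)
121519/477615 + E(69)/q = 121519/477615 + (2*69)/(-24320/91) = 121519*(1/477615) + 138*(-91/24320) = 121519/477615 - 6279/12160 = -304254709/1161559680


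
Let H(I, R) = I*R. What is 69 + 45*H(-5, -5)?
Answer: 1194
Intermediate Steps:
69 + 45*H(-5, -5) = 69 + 45*(-5*(-5)) = 69 + 45*25 = 69 + 1125 = 1194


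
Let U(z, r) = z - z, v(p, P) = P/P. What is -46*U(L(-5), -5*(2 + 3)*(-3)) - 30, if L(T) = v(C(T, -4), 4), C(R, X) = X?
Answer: -30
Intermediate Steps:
v(p, P) = 1
L(T) = 1
U(z, r) = 0
-46*U(L(-5), -5*(2 + 3)*(-3)) - 30 = -46*0 - 30 = 0 - 30 = -30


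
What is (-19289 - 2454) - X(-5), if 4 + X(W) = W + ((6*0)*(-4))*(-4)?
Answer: -21734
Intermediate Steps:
X(W) = -4 + W (X(W) = -4 + (W + ((6*0)*(-4))*(-4)) = -4 + (W + (0*(-4))*(-4)) = -4 + (W + 0*(-4)) = -4 + (W + 0) = -4 + W)
(-19289 - 2454) - X(-5) = (-19289 - 2454) - (-4 - 5) = -21743 - 1*(-9) = -21743 + 9 = -21734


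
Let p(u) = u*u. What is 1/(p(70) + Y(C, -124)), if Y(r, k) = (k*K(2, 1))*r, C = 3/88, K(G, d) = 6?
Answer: 11/53621 ≈ 0.00020514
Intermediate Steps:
p(u) = u²
C = 3/88 (C = 3*(1/88) = 3/88 ≈ 0.034091)
Y(r, k) = 6*k*r (Y(r, k) = (k*6)*r = (6*k)*r = 6*k*r)
1/(p(70) + Y(C, -124)) = 1/(70² + 6*(-124)*(3/88)) = 1/(4900 - 279/11) = 1/(53621/11) = 11/53621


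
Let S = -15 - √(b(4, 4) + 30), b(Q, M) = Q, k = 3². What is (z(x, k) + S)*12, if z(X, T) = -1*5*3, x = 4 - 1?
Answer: -360 - 12*√34 ≈ -429.97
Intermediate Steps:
k = 9
x = 3
S = -15 - √34 (S = -15 - √(4 + 30) = -15 - √34 ≈ -20.831)
z(X, T) = -15 (z(X, T) = -5*3 = -15)
(z(x, k) + S)*12 = (-15 + (-15 - √34))*12 = (-30 - √34)*12 = -360 - 12*√34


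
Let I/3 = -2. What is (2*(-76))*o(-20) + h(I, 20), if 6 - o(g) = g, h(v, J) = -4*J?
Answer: -4032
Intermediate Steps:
I = -6 (I = 3*(-2) = -6)
o(g) = 6 - g
(2*(-76))*o(-20) + h(I, 20) = (2*(-76))*(6 - 1*(-20)) - 4*20 = -152*(6 + 20) - 80 = -152*26 - 80 = -3952 - 80 = -4032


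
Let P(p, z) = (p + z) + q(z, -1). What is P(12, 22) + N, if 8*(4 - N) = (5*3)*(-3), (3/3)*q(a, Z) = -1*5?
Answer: 309/8 ≈ 38.625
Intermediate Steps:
q(a, Z) = -5 (q(a, Z) = -1*5 = -5)
P(p, z) = -5 + p + z (P(p, z) = (p + z) - 5 = -5 + p + z)
N = 77/8 (N = 4 - 5*3*(-3)/8 = 4 - 15*(-3)/8 = 4 - ⅛*(-45) = 4 + 45/8 = 77/8 ≈ 9.6250)
P(12, 22) + N = (-5 + 12 + 22) + 77/8 = 29 + 77/8 = 309/8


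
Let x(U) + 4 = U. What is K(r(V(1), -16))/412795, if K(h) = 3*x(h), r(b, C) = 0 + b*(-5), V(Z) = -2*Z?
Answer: 18/412795 ≈ 4.3605e-5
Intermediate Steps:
x(U) = -4 + U
r(b, C) = -5*b (r(b, C) = 0 - 5*b = -5*b)
K(h) = -12 + 3*h (K(h) = 3*(-4 + h) = -12 + 3*h)
K(r(V(1), -16))/412795 = (-12 + 3*(-(-10)))/412795 = (-12 + 3*(-5*(-2)))*(1/412795) = (-12 + 3*10)*(1/412795) = (-12 + 30)*(1/412795) = 18*(1/412795) = 18/412795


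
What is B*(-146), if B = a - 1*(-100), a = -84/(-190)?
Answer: -1393132/95 ≈ -14665.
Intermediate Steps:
a = 42/95 (a = -84*(-1/190) = 42/95 ≈ 0.44211)
B = 9542/95 (B = 42/95 - 1*(-100) = 42/95 + 100 = 9542/95 ≈ 100.44)
B*(-146) = (9542/95)*(-146) = -1393132/95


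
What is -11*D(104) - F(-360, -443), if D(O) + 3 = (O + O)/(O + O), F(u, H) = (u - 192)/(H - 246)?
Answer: 14606/689 ≈ 21.199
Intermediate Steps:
F(u, H) = (-192 + u)/(-246 + H)
D(O) = -2 (D(O) = -3 + (O + O)/(O + O) = -3 + (2*O)/((2*O)) = -3 + (2*O)*(1/(2*O)) = -3 + 1 = -2)
-11*D(104) - F(-360, -443) = -11*(-2) - (-192 - 360)/(-246 - 443) = 22 - (-552)/(-689) = 22 - (-1)*(-552)/689 = 22 - 1*552/689 = 22 - 552/689 = 14606/689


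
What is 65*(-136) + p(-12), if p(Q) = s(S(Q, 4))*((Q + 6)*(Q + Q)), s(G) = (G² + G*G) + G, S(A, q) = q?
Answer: -3656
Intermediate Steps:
s(G) = G + 2*G² (s(G) = (G² + G²) + G = 2*G² + G = G + 2*G²)
p(Q) = 72*Q*(6 + Q) (p(Q) = (4*(1 + 2*4))*((Q + 6)*(Q + Q)) = (4*(1 + 8))*((6 + Q)*(2*Q)) = (4*9)*(2*Q*(6 + Q)) = 36*(2*Q*(6 + Q)) = 72*Q*(6 + Q))
65*(-136) + p(-12) = 65*(-136) + 72*(-12)*(6 - 12) = -8840 + 72*(-12)*(-6) = -8840 + 5184 = -3656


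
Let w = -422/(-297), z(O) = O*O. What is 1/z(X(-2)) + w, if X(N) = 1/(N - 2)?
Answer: 5174/297 ≈ 17.421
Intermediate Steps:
X(N) = 1/(-2 + N)
z(O) = O**2
w = 422/297 (w = -422*(-1/297) = 422/297 ≈ 1.4209)
1/z(X(-2)) + w = 1/((1/(-2 - 2))**2) + 422/297 = 1/((1/(-4))**2) + 422/297 = 1/((-1/4)**2) + 422/297 = 1/(1/16) + 422/297 = 16 + 422/297 = 5174/297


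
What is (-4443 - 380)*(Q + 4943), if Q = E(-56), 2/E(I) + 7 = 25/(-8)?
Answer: -1930970041/81 ≈ -2.3839e+7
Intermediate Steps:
E(I) = -16/81 (E(I) = 2/(-7 + 25/(-8)) = 2/(-7 + 25*(-⅛)) = 2/(-7 - 25/8) = 2/(-81/8) = 2*(-8/81) = -16/81)
Q = -16/81 ≈ -0.19753
(-4443 - 380)*(Q + 4943) = (-4443 - 380)*(-16/81 + 4943) = -4823*400367/81 = -1930970041/81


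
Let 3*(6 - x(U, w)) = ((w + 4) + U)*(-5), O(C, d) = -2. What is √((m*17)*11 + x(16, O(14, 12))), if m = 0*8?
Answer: 6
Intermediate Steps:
x(U, w) = 38/3 + 5*U/3 + 5*w/3 (x(U, w) = 6 - ((w + 4) + U)*(-5)/3 = 6 - ((4 + w) + U)*(-5)/3 = 6 - (4 + U + w)*(-5)/3 = 6 - (-20 - 5*U - 5*w)/3 = 6 + (20/3 + 5*U/3 + 5*w/3) = 38/3 + 5*U/3 + 5*w/3)
m = 0
√((m*17)*11 + x(16, O(14, 12))) = √((0*17)*11 + (38/3 + (5/3)*16 + (5/3)*(-2))) = √(0*11 + (38/3 + 80/3 - 10/3)) = √(0 + 36) = √36 = 6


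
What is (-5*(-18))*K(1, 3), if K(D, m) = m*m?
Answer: 810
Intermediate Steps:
K(D, m) = m**2
(-5*(-18))*K(1, 3) = -5*(-18)*3**2 = 90*9 = 810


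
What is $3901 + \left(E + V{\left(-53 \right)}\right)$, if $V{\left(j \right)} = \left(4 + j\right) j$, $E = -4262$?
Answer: $2236$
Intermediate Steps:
$V{\left(j \right)} = j \left(4 + j\right)$
$3901 + \left(E + V{\left(-53 \right)}\right) = 3901 - \left(4262 + 53 \left(4 - 53\right)\right) = 3901 - 1665 = 2236$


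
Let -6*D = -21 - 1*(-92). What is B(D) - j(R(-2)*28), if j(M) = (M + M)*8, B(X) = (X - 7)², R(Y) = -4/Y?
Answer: -19487/36 ≈ -541.31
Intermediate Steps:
D = -71/6 (D = -(-21 - 1*(-92))/6 = -(-21 + 92)/6 = -⅙*71 = -71/6 ≈ -11.833)
B(X) = (-7 + X)²
j(M) = 16*M (j(M) = (2*M)*8 = 16*M)
B(D) - j(R(-2)*28) = (-7 - 71/6)² - 16*-4/(-2)*28 = (-113/6)² - 16*-4*(-½)*28 = 12769/36 - 16*2*28 = 12769/36 - 16*56 = 12769/36 - 1*896 = 12769/36 - 896 = -19487/36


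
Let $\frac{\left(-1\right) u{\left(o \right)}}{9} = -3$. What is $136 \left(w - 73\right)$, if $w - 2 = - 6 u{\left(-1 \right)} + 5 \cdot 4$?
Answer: $-28968$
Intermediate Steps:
$u{\left(o \right)} = 27$ ($u{\left(o \right)} = \left(-9\right) \left(-3\right) = 27$)
$w = -140$ ($w = 2 + \left(\left(-6\right) 27 + 5 \cdot 4\right) = 2 + \left(-162 + 20\right) = 2 - 142 = -140$)
$136 \left(w - 73\right) = 136 \left(-140 - 73\right) = 136 \left(-213\right) = -28968$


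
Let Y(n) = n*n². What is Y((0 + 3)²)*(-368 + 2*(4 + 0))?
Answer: -262440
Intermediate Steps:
Y(n) = n³
Y((0 + 3)²)*(-368 + 2*(4 + 0)) = ((0 + 3)²)³*(-368 + 2*(4 + 0)) = (3²)³*(-368 + 2*4) = 9³*(-368 + 8) = 729*(-360) = -262440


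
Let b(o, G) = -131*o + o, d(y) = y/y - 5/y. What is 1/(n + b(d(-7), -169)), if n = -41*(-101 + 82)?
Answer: 7/3893 ≈ 0.0017981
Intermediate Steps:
d(y) = 1 - 5/y
b(o, G) = -130*o
n = 779 (n = -41*(-19) = 779)
1/(n + b(d(-7), -169)) = 1/(779 - 130*(-5 - 7)/(-7)) = 1/(779 - (-130)*(-12)/7) = 1/(779 - 130*12/7) = 1/(779 - 1560/7) = 1/(3893/7) = 7/3893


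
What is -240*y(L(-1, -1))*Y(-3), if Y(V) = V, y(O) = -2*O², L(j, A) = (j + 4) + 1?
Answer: -23040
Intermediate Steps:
L(j, A) = 5 + j (L(j, A) = (4 + j) + 1 = 5 + j)
-240*y(L(-1, -1))*Y(-3) = -240*(-2*(5 - 1)²)*(-3) = -240*(-2*4²)*(-3) = -240*(-2*16)*(-3) = -(-7680)*(-3) = -240*96 = -23040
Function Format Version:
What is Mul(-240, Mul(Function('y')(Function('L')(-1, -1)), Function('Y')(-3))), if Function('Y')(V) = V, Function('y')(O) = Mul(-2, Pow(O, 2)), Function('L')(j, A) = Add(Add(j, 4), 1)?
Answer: -23040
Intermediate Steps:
Function('L')(j, A) = Add(5, j) (Function('L')(j, A) = Add(Add(4, j), 1) = Add(5, j))
Mul(-240, Mul(Function('y')(Function('L')(-1, -1)), Function('Y')(-3))) = Mul(-240, Mul(Mul(-2, Pow(Add(5, -1), 2)), -3)) = Mul(-240, Mul(Mul(-2, Pow(4, 2)), -3)) = Mul(-240, Mul(Mul(-2, 16), -3)) = Mul(-240, Mul(-32, -3)) = Mul(-240, 96) = -23040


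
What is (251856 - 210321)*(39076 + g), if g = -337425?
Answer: -12391925715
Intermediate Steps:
(251856 - 210321)*(39076 + g) = (251856 - 210321)*(39076 - 337425) = 41535*(-298349) = -12391925715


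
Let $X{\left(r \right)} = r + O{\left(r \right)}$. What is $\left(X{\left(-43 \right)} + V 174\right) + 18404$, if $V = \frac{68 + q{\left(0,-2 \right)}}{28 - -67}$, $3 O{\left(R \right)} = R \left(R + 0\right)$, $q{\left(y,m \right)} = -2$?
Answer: $\frac{5442992}{285} \approx 19098.0$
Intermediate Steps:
$O{\left(R \right)} = \frac{R^{2}}{3}$ ($O{\left(R \right)} = \frac{R \left(R + 0\right)}{3} = \frac{R R}{3} = \frac{R^{2}}{3}$)
$X{\left(r \right)} = r + \frac{r^{2}}{3}$
$V = \frac{66}{95}$ ($V = \frac{68 - 2}{28 - -67} = \frac{66}{28 + 67} = \frac{66}{95} \approx 0.69474$)
$\left(X{\left(-43 \right)} + V 174\right) + 18404 = \left(\frac{1}{3} \left(-43\right) \left(3 - 43\right) + \frac{66}{95} \cdot 174\right) + 18404 = \left(\frac{1}{3} \left(-43\right) \left(-40\right) + \frac{11484}{95}\right) + 18404 = \left(\frac{1720}{3} + \frac{11484}{95}\right) + 18404 = \frac{197852}{285} + 18404 = \frac{5442992}{285}$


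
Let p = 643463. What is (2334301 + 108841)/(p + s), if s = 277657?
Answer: 1221571/460560 ≈ 2.6524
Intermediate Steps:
(2334301 + 108841)/(p + s) = (2334301 + 108841)/(643463 + 277657) = 2443142/921120 = 2443142*(1/921120) = 1221571/460560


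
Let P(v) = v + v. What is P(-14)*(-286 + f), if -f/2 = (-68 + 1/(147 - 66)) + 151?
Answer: 1025192/81 ≈ 12657.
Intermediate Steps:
P(v) = 2*v
f = -13448/81 (f = -2*((-68 + 1/(147 - 66)) + 151) = -2*((-68 + 1/81) + 151) = -2*(-5507/81 + 151) = -2*6724/81 = -13448/81 ≈ -166.02)
P(-14)*(-286 + f) = (2*(-14))*(-286 - 13448/81) = -28*(-36614/81) = 1025192/81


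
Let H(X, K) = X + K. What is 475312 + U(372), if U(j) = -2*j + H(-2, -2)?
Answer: 474564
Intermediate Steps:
H(X, K) = K + X
U(j) = -4 - 2*j (U(j) = -2*j + (-2 - 2) = -2*j - 4 = -4 - 2*j)
475312 + U(372) = 475312 + (-4 - 2*372) = 475312 + (-4 - 744) = 475312 - 748 = 474564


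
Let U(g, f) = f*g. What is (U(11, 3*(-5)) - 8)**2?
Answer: 29929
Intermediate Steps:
(U(11, 3*(-5)) - 8)**2 = ((3*(-5))*11 - 8)**2 = (-15*11 - 8)**2 = (-165 - 8)**2 = (-173)**2 = 29929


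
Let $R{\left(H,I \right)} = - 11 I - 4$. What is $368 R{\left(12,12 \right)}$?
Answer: $-50048$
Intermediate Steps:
$R{\left(H,I \right)} = -4 - 11 I$
$368 R{\left(12,12 \right)} = 368 \left(-4 - 132\right) = 368 \left(-136\right) = -50048$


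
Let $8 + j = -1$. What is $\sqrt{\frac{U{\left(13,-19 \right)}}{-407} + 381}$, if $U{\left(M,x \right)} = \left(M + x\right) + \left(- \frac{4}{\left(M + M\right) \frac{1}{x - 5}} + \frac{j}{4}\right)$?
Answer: $\frac{3 \sqrt{4740571979}}{10582} \approx 19.52$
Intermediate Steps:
$j = -9$ ($j = -8 - 1 = -9$)
$U{\left(M,x \right)} = - \frac{9}{4} + M + x - \frac{2 \left(-5 + x\right)}{M}$ ($U{\left(M,x \right)} = \left(M + x\right) - \left(\frac{9}{4} + 4 \frac{x - 5}{M + M}\right) = \left(M + x\right) - \left(\frac{9}{4} + \frac{4}{2 M \frac{1}{-5 + x}}\right) = \left(M + x\right) - \left(\frac{9}{4} + 4 \frac{-5 + x}{2 M}\right) = \left(M + x\right) - \left(\frac{9}{4} + \frac{2 \left(-5 + x\right)}{M}\right) = - \frac{9}{4} + M + x - \frac{2 \left(-5 + x\right)}{M}$)
$\sqrt{\frac{U{\left(13,-19 \right)}}{-407} + 381} = \sqrt{\frac{- \frac{9}{4} + 13 - 19 + \frac{10}{13} - - \frac{38}{13}}{-407} + 381} = \sqrt{\left(- \frac{9}{4} + 13 - 19 + 10 \cdot \frac{1}{13} - \left(-38\right) \frac{1}{13}\right) \left(- \frac{1}{407}\right) + 381} = \sqrt{\left(- \frac{9}{4} + 13 - 19 + \frac{10}{13} + \frac{38}{13}\right) \left(- \frac{1}{407}\right) + 381} = \sqrt{\left(- \frac{237}{52}\right) \left(- \frac{1}{407}\right) + 381} = \sqrt{\frac{237}{21164} + 381} = \sqrt{\frac{8063721}{21164}} = \frac{3 \sqrt{4740571979}}{10582}$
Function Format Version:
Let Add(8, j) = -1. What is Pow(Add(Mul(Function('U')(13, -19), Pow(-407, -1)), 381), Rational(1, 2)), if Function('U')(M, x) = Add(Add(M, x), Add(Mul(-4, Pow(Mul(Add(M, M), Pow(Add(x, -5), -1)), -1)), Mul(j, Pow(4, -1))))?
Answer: Mul(Rational(3, 10582), Pow(4740571979, Rational(1, 2))) ≈ 19.520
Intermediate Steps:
j = -9 (j = Add(-8, -1) = -9)
Function('U')(M, x) = Add(Rational(-9, 4), M, x, Mul(-2, Pow(M, -1), Add(-5, x))) (Function('U')(M, x) = Add(Add(M, x), Add(Mul(-4, Pow(Mul(Add(M, M), Pow(Add(x, -5), -1)), -1)), Mul(-9, Pow(4, -1)))) = Add(Add(M, x), Add(Mul(-4, Pow(Mul(Mul(2, M), Pow(Add(-5, x), -1)), -1)), Mul(-9, Rational(1, 4)))) = Add(Add(M, x), Add(Mul(-4, Pow(Mul(2, M, Pow(Add(-5, x), -1)), -1)), Rational(-9, 4))) = Add(Add(M, x), Add(Mul(-4, Mul(Rational(1, 2), Pow(M, -1), Add(-5, x))), Rational(-9, 4))) = Add(Add(M, x), Add(Mul(-2, Pow(M, -1), Add(-5, x)), Rational(-9, 4))) = Add(Add(M, x), Add(Rational(-9, 4), Mul(-2, Pow(M, -1), Add(-5, x)))) = Add(Rational(-9, 4), M, x, Mul(-2, Pow(M, -1), Add(-5, x))))
Pow(Add(Mul(Function('U')(13, -19), Pow(-407, -1)), 381), Rational(1, 2)) = Pow(Add(Mul(Add(Rational(-9, 4), 13, -19, Mul(10, Pow(13, -1)), Mul(-2, -19, Pow(13, -1))), Pow(-407, -1)), 381), Rational(1, 2)) = Pow(Add(Mul(Add(Rational(-9, 4), 13, -19, Mul(10, Rational(1, 13)), Mul(-2, -19, Rational(1, 13))), Rational(-1, 407)), 381), Rational(1, 2)) = Pow(Add(Mul(Add(Rational(-9, 4), 13, -19, Rational(10, 13), Rational(38, 13)), Rational(-1, 407)), 381), Rational(1, 2)) = Pow(Add(Mul(Rational(-237, 52), Rational(-1, 407)), 381), Rational(1, 2)) = Pow(Add(Rational(237, 21164), 381), Rational(1, 2)) = Pow(Rational(8063721, 21164), Rational(1, 2)) = Mul(Rational(3, 10582), Pow(4740571979, Rational(1, 2)))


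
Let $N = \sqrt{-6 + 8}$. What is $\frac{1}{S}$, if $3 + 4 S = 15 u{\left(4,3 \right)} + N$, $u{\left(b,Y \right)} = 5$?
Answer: $\frac{144}{2591} - \frac{2 \sqrt{2}}{2591} \approx 0.054485$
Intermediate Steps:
$N = \sqrt{2} \approx 1.4142$
$S = 18 + \frac{\sqrt{2}}{4}$ ($S = - \frac{3}{4} + \frac{15 \cdot 5 + \sqrt{2}}{4} = - \frac{3}{4} + \frac{75 + \sqrt{2}}{4} = - \frac{3}{4} + \left(\frac{75}{4} + \frac{\sqrt{2}}{4}\right) = 18 + \frac{\sqrt{2}}{4} \approx 18.354$)
$\frac{1}{S} = \frac{1}{18 + \frac{\sqrt{2}}{4}}$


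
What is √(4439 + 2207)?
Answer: √6646 ≈ 81.523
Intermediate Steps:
√(4439 + 2207) = √6646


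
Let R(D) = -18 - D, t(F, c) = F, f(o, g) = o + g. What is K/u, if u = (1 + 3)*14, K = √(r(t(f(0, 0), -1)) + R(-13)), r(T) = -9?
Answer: I*√14/56 ≈ 0.066815*I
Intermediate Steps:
f(o, g) = g + o
K = I*√14 (K = √(-9 + (-18 - 1*(-13))) = √(-9 + (-18 + 13)) = √(-9 - 5) = √(-14) = I*√14 ≈ 3.7417*I)
u = 56 (u = 4*14 = 56)
K/u = (I*√14)/56 = (I*√14)*(1/56) = I*√14/56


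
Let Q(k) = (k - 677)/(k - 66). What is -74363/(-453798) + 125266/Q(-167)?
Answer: 1655631875602/47875689 ≈ 34582.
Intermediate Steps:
Q(k) = (-677 + k)/(-66 + k)
-74363/(-453798) + 125266/Q(-167) = -74363/(-453798) + 125266/(((-677 - 167)/(-66 - 167))) = -74363*(-1/453798) + 125266/((-844/(-233))) = 74363/453798 + 125266/((-1/233*(-844))) = 74363/453798 + 125266/(844/233) = 74363/453798 + 125266*(233/844) = 74363/453798 + 14593489/422 = 1655631875602/47875689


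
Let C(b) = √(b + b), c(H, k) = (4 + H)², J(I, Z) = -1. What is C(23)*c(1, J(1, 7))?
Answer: 25*√46 ≈ 169.56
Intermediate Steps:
C(b) = √2*√b (C(b) = √(2*b) = √2*√b)
C(23)*c(1, J(1, 7)) = (√2*√23)*(4 + 1)² = √46*5² = √46*25 = 25*√46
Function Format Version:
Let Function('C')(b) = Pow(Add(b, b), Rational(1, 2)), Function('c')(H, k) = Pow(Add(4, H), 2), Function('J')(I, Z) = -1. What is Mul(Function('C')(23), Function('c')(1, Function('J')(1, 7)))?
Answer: Mul(25, Pow(46, Rational(1, 2))) ≈ 169.56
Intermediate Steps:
Function('C')(b) = Mul(Pow(2, Rational(1, 2)), Pow(b, Rational(1, 2))) (Function('C')(b) = Pow(Mul(2, b), Rational(1, 2)) = Mul(Pow(2, Rational(1, 2)), Pow(b, Rational(1, 2))))
Mul(Function('C')(23), Function('c')(1, Function('J')(1, 7))) = Mul(Mul(Pow(2, Rational(1, 2)), Pow(23, Rational(1, 2))), Pow(Add(4, 1), 2)) = Mul(Pow(46, Rational(1, 2)), Pow(5, 2)) = Mul(Pow(46, Rational(1, 2)), 25) = Mul(25, Pow(46, Rational(1, 2)))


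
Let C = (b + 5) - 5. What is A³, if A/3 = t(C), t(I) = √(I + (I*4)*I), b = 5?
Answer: 2835*√105 ≈ 29050.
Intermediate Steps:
C = 5 (C = (5 + 5) - 5 = 10 - 5 = 5)
t(I) = √(I + 4*I²) (t(I) = √(I + (4*I)*I) = √(I + 4*I²))
A = 3*√105 (A = 3*√(5*(1 + 4*5)) = 3*√(5*(1 + 20)) = 3*√(5*21) = 3*√105 ≈ 30.741)
A³ = (3*√105)³ = 2835*√105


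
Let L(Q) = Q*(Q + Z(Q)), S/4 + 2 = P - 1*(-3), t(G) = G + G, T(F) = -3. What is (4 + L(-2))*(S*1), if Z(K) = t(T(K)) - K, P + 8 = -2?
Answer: -576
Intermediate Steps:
P = -10 (P = -8 - 2 = -10)
t(G) = 2*G
S = -36 (S = -8 + 4*(-10 - 1*(-3)) = -8 + 4*(-10 + 3) = -8 + 4*(-7) = -8 - 28 = -36)
Z(K) = -6 - K (Z(K) = 2*(-3) - K = -6 - K)
L(Q) = -6*Q (L(Q) = Q*(Q + (-6 - Q)) = Q*(-6) = -6*Q)
(4 + L(-2))*(S*1) = (4 - 6*(-2))*(-36*1) = (4 + 12)*(-36) = 16*(-36) = -576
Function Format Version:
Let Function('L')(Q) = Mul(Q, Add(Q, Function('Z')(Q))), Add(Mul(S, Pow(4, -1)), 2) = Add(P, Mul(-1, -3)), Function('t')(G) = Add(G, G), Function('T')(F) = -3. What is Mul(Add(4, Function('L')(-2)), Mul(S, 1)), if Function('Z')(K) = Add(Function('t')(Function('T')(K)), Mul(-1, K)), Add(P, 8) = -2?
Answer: -576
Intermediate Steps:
P = -10 (P = Add(-8, -2) = -10)
Function('t')(G) = Mul(2, G)
S = -36 (S = Add(-8, Mul(4, Add(-10, Mul(-1, -3)))) = Add(-8, Mul(4, Add(-10, 3))) = Add(-8, Mul(4, -7)) = Add(-8, -28) = -36)
Function('Z')(K) = Add(-6, Mul(-1, K)) (Function('Z')(K) = Add(Mul(2, -3), Mul(-1, K)) = Add(-6, Mul(-1, K)))
Function('L')(Q) = Mul(-6, Q) (Function('L')(Q) = Mul(Q, Add(Q, Add(-6, Mul(-1, Q)))) = Mul(Q, -6) = Mul(-6, Q))
Mul(Add(4, Function('L')(-2)), Mul(S, 1)) = Mul(Add(4, Mul(-6, -2)), Mul(-36, 1)) = Mul(Add(4, 12), -36) = Mul(16, -36) = -576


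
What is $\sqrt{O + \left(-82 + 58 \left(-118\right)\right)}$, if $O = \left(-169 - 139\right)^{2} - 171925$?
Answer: $i \sqrt{83987} \approx 289.81 i$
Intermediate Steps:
$O = -77061$ ($O = \left(-308\right)^{2} - 171925 = 94864 - 171925 = -77061$)
$\sqrt{O + \left(-82 + 58 \left(-118\right)\right)} = \sqrt{-77061 + \left(-82 + 58 \left(-118\right)\right)} = \sqrt{-77061 - 6926} = \sqrt{-83987} = i \sqrt{83987}$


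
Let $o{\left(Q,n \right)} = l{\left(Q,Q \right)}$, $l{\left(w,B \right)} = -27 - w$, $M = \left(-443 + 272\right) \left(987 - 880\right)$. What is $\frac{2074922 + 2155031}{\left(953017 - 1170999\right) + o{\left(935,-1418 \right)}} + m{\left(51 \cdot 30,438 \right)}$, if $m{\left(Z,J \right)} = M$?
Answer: $- \frac{4010248321}{218944} \approx -18316.0$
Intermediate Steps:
$M = -18297$ ($M = \left(-171\right) 107 = -18297$)
$m{\left(Z,J \right)} = -18297$
$o{\left(Q,n \right)} = -27 - Q$
$\frac{2074922 + 2155031}{\left(953017 - 1170999\right) + o{\left(935,-1418 \right)}} + m{\left(51 \cdot 30,438 \right)} = \frac{2074922 + 2155031}{\left(953017 - 1170999\right) - 962} - 18297 = \frac{4229953}{-217982 - 962} - 18297 = \frac{4229953}{-218944} - 18297 = 4229953 \left(- \frac{1}{218944}\right) - 18297 = - \frac{4229953}{218944} - 18297 = - \frac{4010248321}{218944}$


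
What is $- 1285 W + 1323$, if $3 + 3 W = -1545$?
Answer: $664383$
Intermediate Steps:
$W = -516$ ($W = -1 + \frac{1}{3} \left(-1545\right) = -1 - 515 = -516$)
$- 1285 W + 1323 = \left(-1285\right) \left(-516\right) + 1323 = 663060 + 1323 = 664383$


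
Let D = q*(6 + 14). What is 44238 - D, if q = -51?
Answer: 45258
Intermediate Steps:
D = -1020 (D = -51*(6 + 14) = -51*20 = -1020)
44238 - D = 44238 - 1*(-1020) = 44238 + 1020 = 45258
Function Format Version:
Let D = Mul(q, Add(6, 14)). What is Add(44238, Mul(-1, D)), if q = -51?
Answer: 45258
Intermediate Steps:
D = -1020 (D = Mul(-51, Add(6, 14)) = Mul(-51, 20) = -1020)
Add(44238, Mul(-1, D)) = Add(44238, Mul(-1, -1020)) = Add(44238, 1020) = 45258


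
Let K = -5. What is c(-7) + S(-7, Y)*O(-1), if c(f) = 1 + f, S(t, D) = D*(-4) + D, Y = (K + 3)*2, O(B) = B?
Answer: -18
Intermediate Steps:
Y = -4 (Y = (-5 + 3)*2 = -2*2 = -4)
S(t, D) = -3*D (S(t, D) = -4*D + D = -3*D)
c(-7) + S(-7, Y)*O(-1) = (1 - 7) - 3*(-4)*(-1) = -6 + 12*(-1) = -6 - 12 = -18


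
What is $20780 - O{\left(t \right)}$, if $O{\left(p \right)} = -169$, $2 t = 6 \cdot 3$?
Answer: $20949$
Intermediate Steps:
$t = 9$ ($t = \frac{6 \cdot 3}{2} = \frac{1}{2} \cdot 18 = 9$)
$20780 - O{\left(t \right)} = 20780 - -169 = 20780 + 169 = 20949$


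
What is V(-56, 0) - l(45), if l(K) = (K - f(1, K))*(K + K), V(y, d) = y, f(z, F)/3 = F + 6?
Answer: 9664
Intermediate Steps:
f(z, F) = 18 + 3*F (f(z, F) = 3*(F + 6) = 3*(6 + F) = 18 + 3*F)
l(K) = 2*K*(-18 - 2*K) (l(K) = (K - (18 + 3*K))*(K + K) = (K + (-18 - 3*K))*(2*K) = (-18 - 2*K)*(2*K) = 2*K*(-18 - 2*K))
V(-56, 0) - l(45) = -56 - (-4)*45*(9 + 45) = -56 - (-4)*45*54 = -56 - 1*(-9720) = -56 + 9720 = 9664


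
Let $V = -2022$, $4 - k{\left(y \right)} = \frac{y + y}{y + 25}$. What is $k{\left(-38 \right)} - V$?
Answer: $\frac{26262}{13} \approx 2020.2$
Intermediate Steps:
$k{\left(y \right)} = 4 - \frac{2 y}{25 + y}$ ($k{\left(y \right)} = 4 - \frac{y + y}{y + 25} = 4 - \frac{2 y}{25 + y}$)
$k{\left(-38 \right)} - V = \frac{2 \left(50 - 38\right)}{25 - 38} - -2022 = 2 \frac{1}{-13} \cdot 12 + 2022 = 2 \left(- \frac{1}{13}\right) 12 + 2022 = - \frac{24}{13} + 2022 = \frac{26262}{13}$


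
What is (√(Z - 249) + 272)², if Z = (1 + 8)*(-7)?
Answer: 73672 + 1088*I*√78 ≈ 73672.0 + 9609.0*I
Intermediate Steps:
Z = -63 (Z = 9*(-7) = -63)
(√(Z - 249) + 272)² = (√(-63 - 249) + 272)² = (√(-312) + 272)² = (2*I*√78 + 272)² = (272 + 2*I*√78)²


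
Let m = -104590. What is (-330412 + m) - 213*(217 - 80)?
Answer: -464183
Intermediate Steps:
(-330412 + m) - 213*(217 - 80) = (-330412 - 104590) - 213*(217 - 80) = -435002 - 213*137 = -435002 - 29181 = -464183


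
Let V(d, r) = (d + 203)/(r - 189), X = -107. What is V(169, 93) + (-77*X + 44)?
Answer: 66233/8 ≈ 8279.1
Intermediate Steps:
V(d, r) = (203 + d)/(-189 + r)
V(169, 93) + (-77*X + 44) = (203 + 169)/(-189 + 93) + (-77*(-107) + 44) = 372/(-96) + (8239 + 44) = -1/96*372 + 8283 = -31/8 + 8283 = 66233/8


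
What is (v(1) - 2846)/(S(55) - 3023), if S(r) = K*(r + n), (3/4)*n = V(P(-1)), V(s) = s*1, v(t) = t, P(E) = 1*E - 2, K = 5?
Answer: 2845/2768 ≈ 1.0278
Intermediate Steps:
P(E) = -2 + E (P(E) = E - 2 = -2 + E)
V(s) = s
n = -4 (n = 4*(-2 - 1)/3 = (4/3)*(-3) = -4)
S(r) = -20 + 5*r (S(r) = 5*(r - 4) = 5*(-4 + r) = -20 + 5*r)
(v(1) - 2846)/(S(55) - 3023) = (1 - 2846)/((-20 + 5*55) - 3023) = -2845/((-20 + 275) - 3023) = -2845/(255 - 3023) = -2845/(-2768) = -2845*(-1/2768) = 2845/2768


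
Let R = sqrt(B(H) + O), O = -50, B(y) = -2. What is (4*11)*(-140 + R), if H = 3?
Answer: -6160 + 88*I*sqrt(13) ≈ -6160.0 + 317.29*I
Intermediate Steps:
R = 2*I*sqrt(13) (R = sqrt(-2 - 50) = sqrt(-52) = 2*I*sqrt(13) ≈ 7.2111*I)
(4*11)*(-140 + R) = (4*11)*(-140 + 2*I*sqrt(13)) = 44*(-140 + 2*I*sqrt(13)) = -6160 + 88*I*sqrt(13)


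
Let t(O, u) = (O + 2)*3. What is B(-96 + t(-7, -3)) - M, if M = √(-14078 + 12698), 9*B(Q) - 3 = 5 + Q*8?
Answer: -880/9 - 2*I*√345 ≈ -97.778 - 37.148*I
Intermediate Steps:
t(O, u) = 6 + 3*O (t(O, u) = (2 + O)*3 = 6 + 3*O)
B(Q) = 8/9 + 8*Q/9 (B(Q) = ⅓ + (5 + Q*8)/9 = ⅓ + (5 + 8*Q)/9 = ⅓ + (5/9 + 8*Q/9) = 8/9 + 8*Q/9)
M = 2*I*√345 (M = √(-1380) = 2*I*√345 ≈ 37.148*I)
B(-96 + t(-7, -3)) - M = (8/9 + 8*(-96 + (6 + 3*(-7)))/9) - 2*I*√345 = (8/9 + 8*(-96 + (6 - 21))/9) - 2*I*√345 = (8/9 + 8*(-96 - 15)/9) - 2*I*√345 = (8/9 + (8/9)*(-111)) - 2*I*√345 = (8/9 - 296/3) - 2*I*√345 = -880/9 - 2*I*√345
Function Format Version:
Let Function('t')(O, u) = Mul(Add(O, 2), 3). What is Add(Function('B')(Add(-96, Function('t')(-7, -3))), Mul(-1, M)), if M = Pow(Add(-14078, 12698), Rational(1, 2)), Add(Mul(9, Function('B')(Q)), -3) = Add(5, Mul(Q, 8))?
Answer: Add(Rational(-880, 9), Mul(-2, I, Pow(345, Rational(1, 2)))) ≈ Add(-97.778, Mul(-37.148, I))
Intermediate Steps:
Function('t')(O, u) = Add(6, Mul(3, O)) (Function('t')(O, u) = Mul(Add(2, O), 3) = Add(6, Mul(3, O)))
Function('B')(Q) = Add(Rational(8, 9), Mul(Rational(8, 9), Q)) (Function('B')(Q) = Add(Rational(1, 3), Mul(Rational(1, 9), Add(5, Mul(Q, 8)))) = Add(Rational(1, 3), Mul(Rational(1, 9), Add(5, Mul(8, Q)))) = Add(Rational(1, 3), Add(Rational(5, 9), Mul(Rational(8, 9), Q))) = Add(Rational(8, 9), Mul(Rational(8, 9), Q)))
M = Mul(2, I, Pow(345, Rational(1, 2))) (M = Pow(-1380, Rational(1, 2)) = Mul(2, I, Pow(345, Rational(1, 2))) ≈ Mul(37.148, I))
Add(Function('B')(Add(-96, Function('t')(-7, -3))), Mul(-1, M)) = Add(Add(Rational(8, 9), Mul(Rational(8, 9), Add(-96, Add(6, Mul(3, -7))))), Mul(-1, Mul(2, I, Pow(345, Rational(1, 2))))) = Add(Add(Rational(8, 9), Mul(Rational(8, 9), Add(-96, Add(6, -21)))), Mul(-2, I, Pow(345, Rational(1, 2)))) = Add(Add(Rational(8, 9), Mul(Rational(8, 9), Add(-96, -15))), Mul(-2, I, Pow(345, Rational(1, 2)))) = Add(Add(Rational(8, 9), Mul(Rational(8, 9), -111)), Mul(-2, I, Pow(345, Rational(1, 2)))) = Add(Add(Rational(8, 9), Rational(-296, 3)), Mul(-2, I, Pow(345, Rational(1, 2)))) = Add(Rational(-880, 9), Mul(-2, I, Pow(345, Rational(1, 2))))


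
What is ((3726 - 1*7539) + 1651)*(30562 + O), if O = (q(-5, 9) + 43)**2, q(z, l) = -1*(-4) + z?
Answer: -69888812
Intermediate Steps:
q(z, l) = 4 + z
O = 1764 (O = ((4 - 5) + 43)**2 = (-1 + 43)**2 = 42**2 = 1764)
((3726 - 1*7539) + 1651)*(30562 + O) = ((3726 - 1*7539) + 1651)*(30562 + 1764) = ((3726 - 7539) + 1651)*32326 = (-3813 + 1651)*32326 = -2162*32326 = -69888812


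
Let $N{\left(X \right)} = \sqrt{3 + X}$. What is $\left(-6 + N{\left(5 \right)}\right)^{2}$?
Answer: $44 - 24 \sqrt{2} \approx 10.059$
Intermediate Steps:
$\left(-6 + N{\left(5 \right)}\right)^{2} = \left(-6 + \sqrt{3 + 5}\right)^{2} = \left(-6 + \sqrt{8}\right)^{2} = \left(-6 + 2 \sqrt{2}\right)^{2}$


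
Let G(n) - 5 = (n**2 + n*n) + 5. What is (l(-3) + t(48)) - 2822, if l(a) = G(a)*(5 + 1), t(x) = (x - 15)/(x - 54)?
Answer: -5319/2 ≈ -2659.5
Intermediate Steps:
G(n) = 10 + 2*n**2 (G(n) = 5 + ((n**2 + n*n) + 5) = 5 + ((n**2 + n**2) + 5) = 5 + (2*n**2 + 5) = 5 + (5 + 2*n**2) = 10 + 2*n**2)
t(x) = (-15 + x)/(-54 + x)
l(a) = 60 + 12*a**2 (l(a) = (10 + 2*a**2)*(5 + 1) = (10 + 2*a**2)*6 = 60 + 12*a**2)
(l(-3) + t(48)) - 2822 = ((60 + 12*(-3)**2) + (-15 + 48)/(-54 + 48)) - 2822 = ((60 + 12*9) + 33/(-6)) - 2822 = ((60 + 108) - 1/6*33) - 2822 = (168 - 11/2) - 2822 = 325/2 - 2822 = -5319/2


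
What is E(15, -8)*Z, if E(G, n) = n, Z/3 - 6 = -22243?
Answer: 533688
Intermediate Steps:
Z = -66711 (Z = 18 + 3*(-22243) = 18 - 66729 = -66711)
E(15, -8)*Z = -8*(-66711) = 533688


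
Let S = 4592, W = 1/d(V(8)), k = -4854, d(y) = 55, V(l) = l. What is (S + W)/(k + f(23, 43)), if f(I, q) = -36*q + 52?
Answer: -252561/349250 ≈ -0.72315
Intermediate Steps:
f(I, q) = 52 - 36*q
W = 1/55 ≈ 0.018182
(S + W)/(k + f(23, 43)) = (4592 + 1/55)/(-4854 + (52 - 36*43)) = 252561/(55*(-4854 + (52 - 1548))) = 252561/(55*(-4854 - 1496)) = (252561/55)/(-6350) = (252561/55)*(-1/6350) = -252561/349250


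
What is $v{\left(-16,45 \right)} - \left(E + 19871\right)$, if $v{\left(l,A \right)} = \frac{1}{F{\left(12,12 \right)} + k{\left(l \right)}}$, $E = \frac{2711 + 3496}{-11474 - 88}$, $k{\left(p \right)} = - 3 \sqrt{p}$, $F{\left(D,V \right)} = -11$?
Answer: $- \frac{20293945119}{1021310} + \frac{12 i}{265} \approx -19871.0 + 0.045283 i$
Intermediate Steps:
$E = - \frac{2069}{3854}$ ($E = \frac{6207}{-11562} = 6207 \left(- \frac{1}{11562}\right) = - \frac{2069}{3854} \approx -0.53685$)
$v{\left(l,A \right)} = \frac{1}{-11 - 3 \sqrt{l}}$
$v{\left(-16,45 \right)} - \left(E + 19871\right) = - \frac{1}{11 + 3 \sqrt{-16}} - \left(- \frac{2069}{3854} + 19871\right) = - \frac{1}{11 + 3 \cdot 4 i} - \frac{76580765}{3854} = - \frac{1}{11 + 12 i} - \frac{76580765}{3854} = - \frac{11 - 12 i}{265} - \frac{76580765}{3854} = - \frac{76580765}{3854} - \frac{11 - 12 i}{265}$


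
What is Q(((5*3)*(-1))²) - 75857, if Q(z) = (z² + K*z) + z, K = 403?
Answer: 65668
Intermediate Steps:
Q(z) = z² + 404*z (Q(z) = (z² + 403*z) + z = z² + 404*z)
Q(((5*3)*(-1))²) - 75857 = ((5*3)*(-1))²*(404 + ((5*3)*(-1))²) - 75857 = (15*(-1))²*(404 + (15*(-1))²) - 75857 = (-15)²*(404 + (-15)²) - 75857 = 225*(404 + 225) - 75857 = 225*629 - 75857 = 141525 - 75857 = 65668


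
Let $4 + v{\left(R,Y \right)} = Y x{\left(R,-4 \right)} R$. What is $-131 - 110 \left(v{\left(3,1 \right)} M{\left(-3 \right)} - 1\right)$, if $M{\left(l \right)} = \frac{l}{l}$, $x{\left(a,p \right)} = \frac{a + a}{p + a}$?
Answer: $2399$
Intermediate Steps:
$x{\left(a,p \right)} = \frac{2 a}{a + p}$
$M{\left(l \right)} = 1$
$v{\left(R,Y \right)} = -4 + \frac{2 Y R^{2}}{-4 + R}$ ($v{\left(R,Y \right)} = -4 + Y \frac{2 R}{R - 4} R = -4 + Y \frac{2 R}{-4 + R} R = -4 + \frac{2 R Y}{-4 + R} R = -4 + \frac{2 Y R^{2}}{-4 + R}$)
$-131 - 110 \left(v{\left(3,1 \right)} M{\left(-3 \right)} - 1\right) = -131 - 110 \left(\frac{2 \left(8 - 6 + 1 \cdot 3^{2}\right)}{-4 + 3} \cdot 1 - 1\right) = -131 - 110 \left(\frac{2 \left(8 - 6 + 1 \cdot 9\right)}{-1} \cdot 1 - 1\right) = -131 - 110 \left(2 \left(-1\right) \left(8 - 6 + 9\right) 1 - 1\right) = -131 - 110 \left(2 \left(-1\right) 11 \cdot 1 - 1\right) = -131 - 110 \left(\left(-22\right) 1 - 1\right) = -131 - 110 \left(-22 - 1\right) = -131 - -2530 = -131 + 2530 = 2399$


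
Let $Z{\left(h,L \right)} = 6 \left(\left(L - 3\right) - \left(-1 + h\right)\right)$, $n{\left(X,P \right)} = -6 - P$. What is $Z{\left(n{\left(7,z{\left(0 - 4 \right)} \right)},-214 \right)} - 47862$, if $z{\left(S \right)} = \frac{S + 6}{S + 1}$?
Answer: $-49126$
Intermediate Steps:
$z{\left(S \right)} = \frac{6 + S}{1 + S}$
$Z{\left(h,L \right)} = -12 - 6 h + 6 L$ ($Z{\left(h,L \right)} = 6 \left(\left(-3 + L\right) - \left(-1 + h\right)\right) = 6 \left(-2 + L - h\right) = -12 - 6 h + 6 L$)
$Z{\left(n{\left(7,z{\left(0 - 4 \right)} \right)},-214 \right)} - 47862 = \left(-12 - 6 \left(-6 - \frac{6 + \left(0 - 4\right)}{1 + \left(0 - 4\right)}\right) + 6 \left(-214\right)\right) - 47862 = \left(-12 - 6 \left(-6 - \frac{6 + \left(0 - 4\right)}{1 + \left(0 - 4\right)}\right) - 1284\right) - 47862 = \left(-12 - 6 \left(-6 - \frac{6 - 4}{1 - 4}\right) - 1284\right) - 47862 = \left(-12 - 6 \left(-6 - \frac{1}{-3} \cdot 2\right) - 1284\right) - 47862 = \left(-12 - 6 \left(-6 - \left(- \frac{1}{3}\right) 2\right) - 1284\right) - 47862 = \left(-12 - 6 \left(-6 - - \frac{2}{3}\right) - 1284\right) - 47862 = \left(-12 - 6 \left(-6 + \frac{2}{3}\right) - 1284\right) - 47862 = \left(-12 - -32 - 1284\right) - 47862 = \left(-12 + 32 - 1284\right) - 47862 = -1264 - 47862 = -49126$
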